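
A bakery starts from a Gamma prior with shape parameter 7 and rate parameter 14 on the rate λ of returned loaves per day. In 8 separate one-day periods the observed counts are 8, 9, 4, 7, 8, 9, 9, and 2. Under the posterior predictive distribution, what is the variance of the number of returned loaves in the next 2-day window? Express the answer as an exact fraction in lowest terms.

756/121

Total count: 8 + 9 + 4 + 7 + 8 + 9 + 9 + 2 = 56.
Total exposure: 8 days.
Conjugate update: add total count to the shape and total exposure to the rate, giving Gamma(63, 22).
The posterior predictive for a window of length T is Negative Binomial with variance T·α'·(β'+T)/β'² = 2·63·24/484 = 756/121.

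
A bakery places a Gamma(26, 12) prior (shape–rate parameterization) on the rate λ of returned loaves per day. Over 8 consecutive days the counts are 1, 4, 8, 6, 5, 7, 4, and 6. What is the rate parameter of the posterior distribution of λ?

20

Total count: 1 + 4 + 8 + 6 + 5 + 7 + 4 + 6 = 41.
Total exposure: 8 days.
Gamma(α, β) with Poisson data over total exposure Σt gives posterior Gamma(α+Σx, β+Σt) = Gamma(67, 20).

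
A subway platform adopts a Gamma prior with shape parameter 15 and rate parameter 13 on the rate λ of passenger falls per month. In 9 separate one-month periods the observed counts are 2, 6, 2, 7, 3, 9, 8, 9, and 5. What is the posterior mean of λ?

Total count: 2 + 6 + 2 + 7 + 3 + 9 + 8 + 9 + 5 = 51.
Total exposure: 9 months.
By Gamma–Poisson conjugacy, the posterior is Gamma(α + Σx, β + Σt) = Gamma(15 + 51, 13 + 9) = Gamma(66, 22).
Posterior mean = α'/β' = 66/22 = 3.

3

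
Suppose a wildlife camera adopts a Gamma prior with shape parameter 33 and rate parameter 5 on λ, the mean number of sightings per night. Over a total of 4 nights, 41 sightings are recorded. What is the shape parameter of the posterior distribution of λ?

74

Total count 41 over total exposure 4 nights.
Conjugate update: add total count to the shape and total exposure to the rate, giving Gamma(74, 9).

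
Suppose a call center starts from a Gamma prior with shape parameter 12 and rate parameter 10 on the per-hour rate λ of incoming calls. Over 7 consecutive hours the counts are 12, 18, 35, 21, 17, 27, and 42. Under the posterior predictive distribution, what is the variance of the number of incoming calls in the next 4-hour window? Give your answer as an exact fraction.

15456/289

Total count: 12 + 18 + 35 + 21 + 17 + 27 + 42 = 172.
Total exposure: 7 hours.
Posterior: α' = 12 + 172 = 184, β' = 10 + 7 = 17.
The posterior predictive for a window of length T is Negative Binomial with variance T·α'·(β'+T)/β'² = 4·184·21/289 = 15456/289.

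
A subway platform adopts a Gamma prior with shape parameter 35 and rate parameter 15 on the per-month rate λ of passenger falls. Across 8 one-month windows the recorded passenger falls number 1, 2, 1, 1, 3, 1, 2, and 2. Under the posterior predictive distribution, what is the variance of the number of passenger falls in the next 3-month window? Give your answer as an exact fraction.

3744/529

Total count: 1 + 2 + 1 + 1 + 3 + 1 + 2 + 2 = 13.
Total exposure: 8 months.
By Gamma–Poisson conjugacy, the posterior is Gamma(α + Σx, β + Σt) = Gamma(35 + 13, 15 + 8) = Gamma(48, 23).
The posterior predictive for a window of length T is Negative Binomial with variance T·α'·(β'+T)/β'² = 3·48·26/529 = 3744/529.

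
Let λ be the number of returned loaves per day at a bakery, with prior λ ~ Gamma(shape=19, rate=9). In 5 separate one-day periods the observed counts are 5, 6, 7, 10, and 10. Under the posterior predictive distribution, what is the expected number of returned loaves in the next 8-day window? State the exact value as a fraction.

228/7

Total count: 5 + 6 + 7 + 10 + 10 = 38.
Total exposure: 5 days.
Gamma(α, β) with Poisson data over total exposure Σt gives posterior Gamma(α+Σx, β+Σt) = Gamma(57, 14).
Predictive mean over an 8-day window = T·E[λ|data] = 8·57/14 = 228/7.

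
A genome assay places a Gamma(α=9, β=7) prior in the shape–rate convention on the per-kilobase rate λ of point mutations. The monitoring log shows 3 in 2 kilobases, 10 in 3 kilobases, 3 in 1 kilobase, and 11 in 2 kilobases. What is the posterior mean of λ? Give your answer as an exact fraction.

12/5

Total count: 3 + 10 + 3 + 11 = 27.
Total exposure: 2 + 3 + 1 + 2 = 8 kilobases.
Gamma(α, β) with Poisson data over total exposure Σt gives posterior Gamma(α+Σx, β+Σt) = Gamma(36, 15).
Posterior mean = α'/β' = 36/15 = 12/5.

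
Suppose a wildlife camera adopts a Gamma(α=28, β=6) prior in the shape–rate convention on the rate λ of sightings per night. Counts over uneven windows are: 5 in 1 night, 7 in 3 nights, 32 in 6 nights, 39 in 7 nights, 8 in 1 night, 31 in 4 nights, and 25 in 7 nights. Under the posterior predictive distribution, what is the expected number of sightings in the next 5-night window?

25

Total count: 5 + 7 + 32 + 39 + 8 + 31 + 25 = 147.
Total exposure: 1 + 3 + 6 + 7 + 1 + 4 + 7 = 29 nights.
The Gamma prior is conjugate for the Poisson rate, so λ | data ~ Gamma(28+147, 6+29) = Gamma(175, 35).
Predictive mean over a 5-night window = T·E[λ|data] = 5·175/35 = 25.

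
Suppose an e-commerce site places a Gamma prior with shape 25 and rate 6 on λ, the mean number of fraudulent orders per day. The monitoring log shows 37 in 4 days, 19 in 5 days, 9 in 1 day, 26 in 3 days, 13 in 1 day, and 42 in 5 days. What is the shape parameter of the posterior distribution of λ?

171

Total count: 37 + 19 + 9 + 26 + 13 + 42 = 146.
Total exposure: 4 + 5 + 1 + 3 + 1 + 5 = 19 days.
Conjugate update: add total count to the shape and total exposure to the rate, giving Gamma(171, 25).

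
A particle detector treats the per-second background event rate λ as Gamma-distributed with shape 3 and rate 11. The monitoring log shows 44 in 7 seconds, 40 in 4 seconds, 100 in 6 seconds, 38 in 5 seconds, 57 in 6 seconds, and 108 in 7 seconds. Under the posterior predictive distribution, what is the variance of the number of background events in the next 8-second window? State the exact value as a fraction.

42120/529

Total count: 44 + 40 + 100 + 38 + 57 + 108 = 387.
Total exposure: 7 + 4 + 6 + 5 + 6 + 7 = 35 seconds.
Conjugate update: add total count to the shape and total exposure to the rate, giving Gamma(390, 46).
The posterior predictive for a window of length T is Negative Binomial with variance T·α'·(β'+T)/β'² = 8·390·54/2116 = 42120/529.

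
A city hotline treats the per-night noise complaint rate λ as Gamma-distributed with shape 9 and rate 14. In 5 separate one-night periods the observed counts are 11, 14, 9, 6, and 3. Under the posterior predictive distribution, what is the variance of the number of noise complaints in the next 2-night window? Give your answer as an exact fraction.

Total count: 11 + 14 + 9 + 6 + 3 = 43.
Total exposure: 5 nights.
Posterior: α' = 9 + 43 = 52, β' = 14 + 5 = 19.
The posterior predictive for a window of length T is Negative Binomial with variance T·α'·(β'+T)/β'² = 2·52·21/361 = 2184/361.

2184/361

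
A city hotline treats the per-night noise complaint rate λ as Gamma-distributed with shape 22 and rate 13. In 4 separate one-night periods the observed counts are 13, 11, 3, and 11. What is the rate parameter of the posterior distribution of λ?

Total count: 13 + 11 + 3 + 11 = 38.
Total exposure: 4 nights.
The Gamma prior is conjugate for the Poisson rate, so λ | data ~ Gamma(22+38, 13+4) = Gamma(60, 17).

17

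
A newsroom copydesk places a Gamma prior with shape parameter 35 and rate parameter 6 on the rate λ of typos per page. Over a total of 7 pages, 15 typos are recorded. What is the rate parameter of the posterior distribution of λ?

13

Total count 15 over total exposure 7 pages.
Gamma(α, β) with Poisson data over total exposure Σt gives posterior Gamma(α+Σx, β+Σt) = Gamma(50, 13).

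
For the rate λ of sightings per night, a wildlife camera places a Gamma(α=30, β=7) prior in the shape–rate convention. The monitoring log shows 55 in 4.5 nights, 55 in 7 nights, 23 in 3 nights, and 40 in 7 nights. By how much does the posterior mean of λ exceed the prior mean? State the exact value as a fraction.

Total count: 55 + 55 + 23 + 40 = 173.
Total exposure: 4.5 + 7 + 3 + 7 = 21.5 nights.
Gamma(α, β) with Poisson data over total exposure Σt gives posterior Gamma(α+Σx, β+Σt) = Gamma(203, 57/2).
Posterior mean = 203/(57/2) = 406/57; prior mean = 30/7 = 30/7. Difference = 406/57 − 30/7 = 1132/399.

1132/399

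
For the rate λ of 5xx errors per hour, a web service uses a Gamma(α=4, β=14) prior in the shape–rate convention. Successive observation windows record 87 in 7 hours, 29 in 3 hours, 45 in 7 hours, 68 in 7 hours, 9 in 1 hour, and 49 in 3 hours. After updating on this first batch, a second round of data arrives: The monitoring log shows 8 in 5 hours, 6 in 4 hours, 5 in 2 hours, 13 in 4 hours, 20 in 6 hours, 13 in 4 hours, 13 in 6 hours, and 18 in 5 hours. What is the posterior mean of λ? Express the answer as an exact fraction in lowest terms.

Total count: 87 + 29 + 45 + 68 + 9 + 49 = 287.
Total exposure: 7 + 3 + 7 + 7 + 1 + 3 = 28 hours.
After the first batch: Gamma(4 + 287, 14 + 28) = Gamma(291, 42).
Total count: 8 + 6 + 5 + 13 + 20 + 13 + 13 + 18 = 96.
Total exposure: 5 + 4 + 2 + 4 + 6 + 4 + 6 + 5 = 36 hours.
After the second batch: Gamma(291 + 96, 42 + 36) = Gamma(387, 78).
Posterior mean = α'/β' = 387/78 = 129/26.

129/26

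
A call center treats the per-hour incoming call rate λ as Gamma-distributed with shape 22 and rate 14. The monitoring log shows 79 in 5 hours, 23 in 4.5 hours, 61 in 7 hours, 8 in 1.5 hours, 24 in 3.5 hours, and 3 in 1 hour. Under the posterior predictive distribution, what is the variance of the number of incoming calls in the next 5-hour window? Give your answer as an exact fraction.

Total count: 79 + 23 + 61 + 8 + 24 + 3 = 198.
Total exposure: 5 + 4.5 + 7 + 1.5 + 3.5 + 1 = 22.5 hours.
By Gamma–Poisson conjugacy, the posterior is Gamma(α + Σx, β + Σt) = Gamma(22 + 198, 14 + 22.5) = Gamma(220, 73/2).
The posterior predictive for a window of length T is Negative Binomial with variance T·α'·(β'+T)/β'² = 5·220·(83/2)/(5329/4) = 182600/5329.

182600/5329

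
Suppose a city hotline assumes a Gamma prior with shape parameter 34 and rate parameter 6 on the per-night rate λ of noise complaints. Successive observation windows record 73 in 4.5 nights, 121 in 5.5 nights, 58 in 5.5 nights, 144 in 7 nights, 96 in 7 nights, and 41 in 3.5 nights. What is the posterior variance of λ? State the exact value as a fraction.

63/169

Total count: 73 + 121 + 58 + 144 + 96 + 41 = 533.
Total exposure: 4.5 + 5.5 + 5.5 + 7 + 7 + 3.5 = 33 nights.
Conjugate update: add total count to the shape and total exposure to the rate, giving Gamma(567, 39).
Posterior variance = α'/β'² = 567/1521 = 63/169.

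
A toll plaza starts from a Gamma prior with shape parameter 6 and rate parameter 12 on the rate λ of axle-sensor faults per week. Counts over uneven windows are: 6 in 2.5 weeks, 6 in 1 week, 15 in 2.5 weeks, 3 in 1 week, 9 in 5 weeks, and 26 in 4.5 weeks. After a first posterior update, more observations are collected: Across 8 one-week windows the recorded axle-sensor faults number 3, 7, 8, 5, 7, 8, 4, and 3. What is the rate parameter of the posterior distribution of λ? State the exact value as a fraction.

73/2

Total count: 6 + 6 + 15 + 3 + 9 + 26 = 65.
Total exposure: 2.5 + 1 + 2.5 + 1 + 5 + 4.5 = 16.5 weeks.
After the first batch: Gamma(6 + 65, 12 + 16.5) = Gamma(71, 57/2).
Total count: 3 + 7 + 8 + 5 + 7 + 8 + 4 + 3 = 45.
Total exposure: 8 weeks.
After the second batch: Gamma(71 + 45, 57/2 + 8) = Gamma(116, 73/2).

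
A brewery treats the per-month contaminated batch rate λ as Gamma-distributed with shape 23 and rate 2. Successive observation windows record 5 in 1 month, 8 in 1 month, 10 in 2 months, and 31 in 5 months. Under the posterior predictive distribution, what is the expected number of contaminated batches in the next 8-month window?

56

Total count: 5 + 8 + 10 + 31 = 54.
Total exposure: 1 + 1 + 2 + 5 = 9 months.
By Gamma–Poisson conjugacy, the posterior is Gamma(α + Σx, β + Σt) = Gamma(23 + 54, 2 + 9) = Gamma(77, 11).
Predictive mean over an 8-month window = T·E[λ|data] = 8·77/11 = 56.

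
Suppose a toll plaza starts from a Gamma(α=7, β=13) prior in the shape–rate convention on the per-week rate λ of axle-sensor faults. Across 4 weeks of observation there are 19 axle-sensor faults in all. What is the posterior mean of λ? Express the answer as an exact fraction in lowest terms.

Total count 19 over total exposure 4 weeks.
By Gamma–Poisson conjugacy, the posterior is Gamma(α + Σx, β + Σt) = Gamma(7 + 19, 13 + 4) = Gamma(26, 17).
Posterior mean = α'/β' = 26/17.

26/17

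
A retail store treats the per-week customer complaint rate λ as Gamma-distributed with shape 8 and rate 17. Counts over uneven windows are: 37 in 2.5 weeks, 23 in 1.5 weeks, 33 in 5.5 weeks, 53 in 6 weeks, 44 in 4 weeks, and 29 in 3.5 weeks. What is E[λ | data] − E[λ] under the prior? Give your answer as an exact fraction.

3539/680

Total count: 37 + 23 + 33 + 53 + 44 + 29 = 219.
Total exposure: 2.5 + 1.5 + 5.5 + 6 + 4 + 3.5 = 23 weeks.
Conjugate update: add total count to the shape and total exposure to the rate, giving Gamma(227, 40).
Posterior mean = 227/40 = 227/40; prior mean = 8/17 = 8/17. Difference = 227/40 − 8/17 = 3539/680.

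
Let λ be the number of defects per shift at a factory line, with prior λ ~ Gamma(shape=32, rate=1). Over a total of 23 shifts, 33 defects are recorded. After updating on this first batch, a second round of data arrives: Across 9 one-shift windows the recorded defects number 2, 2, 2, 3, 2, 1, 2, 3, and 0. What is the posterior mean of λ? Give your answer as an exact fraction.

82/33

Total count 33 over total exposure 23 shifts.
After the first batch: Gamma(32 + 33, 1 + 23) = Gamma(65, 24).
Total count: 2 + 2 + 2 + 3 + 2 + 1 + 2 + 3 + 0 = 17.
Total exposure: 9 shifts.
After the second batch: Gamma(65 + 17, 24 + 9) = Gamma(82, 33).
Posterior mean = α'/β' = 82/33.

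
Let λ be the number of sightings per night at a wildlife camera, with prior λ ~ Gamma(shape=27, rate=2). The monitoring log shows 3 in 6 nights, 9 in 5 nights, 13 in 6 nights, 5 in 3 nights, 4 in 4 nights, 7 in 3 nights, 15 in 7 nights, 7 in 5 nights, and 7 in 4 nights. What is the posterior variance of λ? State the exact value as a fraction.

97/2025

Total count: 3 + 9 + 13 + 5 + 4 + 7 + 15 + 7 + 7 = 70.
Total exposure: 6 + 5 + 6 + 3 + 4 + 3 + 7 + 5 + 4 = 43 nights.
Conjugate update: add total count to the shape and total exposure to the rate, giving Gamma(97, 45).
Posterior variance = α'/β'² = 97/2025.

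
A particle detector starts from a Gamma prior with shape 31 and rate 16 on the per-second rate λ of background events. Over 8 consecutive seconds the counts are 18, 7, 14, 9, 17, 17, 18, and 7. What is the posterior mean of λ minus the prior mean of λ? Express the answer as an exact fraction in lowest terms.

Total count: 18 + 7 + 14 + 9 + 17 + 17 + 18 + 7 = 107.
Total exposure: 8 seconds.
The Gamma prior is conjugate for the Poisson rate, so λ | data ~ Gamma(31+107, 16+8) = Gamma(138, 24).
Posterior mean = 138/24 = 23/4; prior mean = 31/16 = 31/16. Difference = 23/4 − 31/16 = 61/16.

61/16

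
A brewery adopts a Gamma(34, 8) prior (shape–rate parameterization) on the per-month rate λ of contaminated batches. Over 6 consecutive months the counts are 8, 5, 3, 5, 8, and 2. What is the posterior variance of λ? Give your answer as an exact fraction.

65/196

Total count: 8 + 5 + 3 + 5 + 8 + 2 = 31.
Total exposure: 6 months.
By Gamma–Poisson conjugacy, the posterior is Gamma(α + Σx, β + Σt) = Gamma(34 + 31, 8 + 6) = Gamma(65, 14).
Posterior variance = α'/β'² = 65/196.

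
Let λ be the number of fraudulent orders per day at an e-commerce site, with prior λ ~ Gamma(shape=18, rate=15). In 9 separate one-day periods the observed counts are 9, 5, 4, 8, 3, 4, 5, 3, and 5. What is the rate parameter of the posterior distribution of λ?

Total count: 9 + 5 + 4 + 8 + 3 + 4 + 5 + 3 + 5 = 46.
Total exposure: 9 days.
Posterior: α' = 18 + 46 = 64, β' = 15 + 9 = 24.

24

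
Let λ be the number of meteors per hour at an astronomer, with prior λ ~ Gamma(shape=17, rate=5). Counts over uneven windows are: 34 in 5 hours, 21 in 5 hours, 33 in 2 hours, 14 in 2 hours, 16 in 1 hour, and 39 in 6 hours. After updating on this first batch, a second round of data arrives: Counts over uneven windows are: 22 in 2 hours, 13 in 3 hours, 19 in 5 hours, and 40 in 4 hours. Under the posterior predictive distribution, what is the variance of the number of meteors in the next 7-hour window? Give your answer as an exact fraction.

22043/400

Total count: 34 + 21 + 33 + 14 + 16 + 39 = 157.
Total exposure: 5 + 5 + 2 + 2 + 1 + 6 = 21 hours.
After the first batch: Gamma(17 + 157, 5 + 21) = Gamma(174, 26).
Total count: 22 + 13 + 19 + 40 = 94.
Total exposure: 2 + 3 + 5 + 4 = 14 hours.
After the second batch: Gamma(174 + 94, 26 + 14) = Gamma(268, 40).
The posterior predictive for a window of length T is Negative Binomial with variance T·α'·(β'+T)/β'² = 7·268·47/1600 = 22043/400.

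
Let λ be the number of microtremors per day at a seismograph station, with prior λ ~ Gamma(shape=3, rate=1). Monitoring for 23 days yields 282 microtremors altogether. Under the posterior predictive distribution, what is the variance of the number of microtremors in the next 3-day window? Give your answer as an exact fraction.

2565/64

Total count 282 over total exposure 23 days.
The Gamma prior is conjugate for the Poisson rate, so λ | data ~ Gamma(3+282, 1+23) = Gamma(285, 24).
The posterior predictive for a window of length T is Negative Binomial with variance T·α'·(β'+T)/β'² = 3·285·27/576 = 2565/64.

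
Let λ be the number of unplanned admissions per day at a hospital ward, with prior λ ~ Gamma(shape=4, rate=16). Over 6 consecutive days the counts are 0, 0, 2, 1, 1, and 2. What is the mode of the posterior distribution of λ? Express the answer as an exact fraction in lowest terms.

9/22

Total count: 0 + 0 + 2 + 1 + 1 + 2 = 6.
Total exposure: 6 days.
Conjugate update: add total count to the shape and total exposure to the rate, giving Gamma(10, 22).
Posterior mode = (α'−1)/β' = 9/22.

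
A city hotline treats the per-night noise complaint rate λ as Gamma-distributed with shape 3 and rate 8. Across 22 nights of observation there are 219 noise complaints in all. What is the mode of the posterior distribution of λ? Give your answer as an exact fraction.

Total count 219 over total exposure 22 nights.
Posterior: α' = 3 + 219 = 222, β' = 8 + 22 = 30.
Posterior mode = (α'−1)/β' = 221/30.

221/30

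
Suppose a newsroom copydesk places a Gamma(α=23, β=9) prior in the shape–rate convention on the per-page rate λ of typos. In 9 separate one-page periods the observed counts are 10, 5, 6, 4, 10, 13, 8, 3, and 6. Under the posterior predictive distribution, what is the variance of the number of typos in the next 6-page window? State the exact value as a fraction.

352/9

Total count: 10 + 5 + 6 + 4 + 10 + 13 + 8 + 3 + 6 = 65.
Total exposure: 9 pages.
Gamma(α, β) with Poisson data over total exposure Σt gives posterior Gamma(α+Σx, β+Σt) = Gamma(88, 18).
The posterior predictive for a window of length T is Negative Binomial with variance T·α'·(β'+T)/β'² = 6·88·24/324 = 352/9.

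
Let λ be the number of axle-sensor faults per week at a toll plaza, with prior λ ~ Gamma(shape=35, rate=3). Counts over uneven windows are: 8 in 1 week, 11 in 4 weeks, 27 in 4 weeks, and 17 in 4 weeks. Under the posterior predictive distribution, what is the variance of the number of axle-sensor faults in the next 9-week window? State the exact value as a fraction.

Total count: 8 + 11 + 27 + 17 = 63.
Total exposure: 1 + 4 + 4 + 4 = 13 weeks.
Posterior: α' = 35 + 63 = 98, β' = 3 + 13 = 16.
The posterior predictive for a window of length T is Negative Binomial with variance T·α'·(β'+T)/β'² = 9·98·25/256 = 11025/128.

11025/128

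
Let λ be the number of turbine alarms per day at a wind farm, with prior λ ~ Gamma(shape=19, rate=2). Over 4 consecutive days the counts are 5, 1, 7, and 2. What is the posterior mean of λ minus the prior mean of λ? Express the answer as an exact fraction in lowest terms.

Total count: 5 + 1 + 7 + 2 = 15.
Total exposure: 4 days.
By Gamma–Poisson conjugacy, the posterior is Gamma(α + Σx, β + Σt) = Gamma(19 + 15, 2 + 4) = Gamma(34, 6).
Posterior mean = 34/6 = 17/3; prior mean = 19/2 = 19/2. Difference = 17/3 − 19/2 = -23/6.

-23/6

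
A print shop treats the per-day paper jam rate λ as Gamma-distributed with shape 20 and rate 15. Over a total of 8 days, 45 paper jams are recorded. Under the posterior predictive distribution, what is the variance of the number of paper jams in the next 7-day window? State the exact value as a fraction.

13650/529

Total count 45 over total exposure 8 days.
The Gamma prior is conjugate for the Poisson rate, so λ | data ~ Gamma(20+45, 15+8) = Gamma(65, 23).
The posterior predictive for a window of length T is Negative Binomial with variance T·α'·(β'+T)/β'² = 7·65·30/529 = 13650/529.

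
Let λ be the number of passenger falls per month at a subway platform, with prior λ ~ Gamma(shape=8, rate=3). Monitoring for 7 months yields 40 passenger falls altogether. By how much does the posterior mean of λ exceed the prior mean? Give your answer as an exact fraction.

32/15

Total count 40 over total exposure 7 months.
By Gamma–Poisson conjugacy, the posterior is Gamma(α + Σx, β + Σt) = Gamma(8 + 40, 3 + 7) = Gamma(48, 10).
Posterior mean = 48/10 = 24/5; prior mean = 8/3 = 8/3. Difference = 24/5 − 8/3 = 32/15.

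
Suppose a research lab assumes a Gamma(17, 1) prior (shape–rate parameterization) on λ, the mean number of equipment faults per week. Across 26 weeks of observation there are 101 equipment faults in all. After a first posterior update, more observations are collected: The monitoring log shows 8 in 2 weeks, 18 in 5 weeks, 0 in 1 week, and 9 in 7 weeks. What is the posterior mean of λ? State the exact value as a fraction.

Total count 101 over total exposure 26 weeks.
After the first batch: Gamma(17 + 101, 1 + 26) = Gamma(118, 27).
Total count: 8 + 18 + 0 + 9 = 35.
Total exposure: 2 + 5 + 1 + 7 = 15 weeks.
After the second batch: Gamma(118 + 35, 27 + 15) = Gamma(153, 42).
Posterior mean = α'/β' = 153/42 = 51/14.

51/14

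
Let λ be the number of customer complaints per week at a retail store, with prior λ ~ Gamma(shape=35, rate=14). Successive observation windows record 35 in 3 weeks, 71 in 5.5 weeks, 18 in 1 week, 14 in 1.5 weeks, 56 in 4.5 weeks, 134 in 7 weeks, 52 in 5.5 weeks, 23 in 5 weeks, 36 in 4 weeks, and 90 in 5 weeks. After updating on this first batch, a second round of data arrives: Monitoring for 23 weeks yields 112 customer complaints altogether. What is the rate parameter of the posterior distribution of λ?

79

Total count: 35 + 71 + 18 + 14 + 56 + 134 + 52 + 23 + 36 + 90 = 529.
Total exposure: 3 + 5.5 + 1 + 1.5 + 4.5 + 7 + 5.5 + 5 + 4 + 5 = 42 weeks.
After the first batch: Gamma(35 + 529, 14 + 42) = Gamma(564, 56).
Total count 112 over total exposure 23 weeks.
After the second batch: Gamma(564 + 112, 56 + 23) = Gamma(676, 79).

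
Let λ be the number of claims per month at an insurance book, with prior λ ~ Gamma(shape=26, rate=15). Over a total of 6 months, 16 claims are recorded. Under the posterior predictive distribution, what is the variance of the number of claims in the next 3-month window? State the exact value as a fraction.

48/7

Total count 16 over total exposure 6 months.
Posterior: α' = 26 + 16 = 42, β' = 15 + 6 = 21.
The posterior predictive for a window of length T is Negative Binomial with variance T·α'·(β'+T)/β'² = 3·42·24/441 = 48/7.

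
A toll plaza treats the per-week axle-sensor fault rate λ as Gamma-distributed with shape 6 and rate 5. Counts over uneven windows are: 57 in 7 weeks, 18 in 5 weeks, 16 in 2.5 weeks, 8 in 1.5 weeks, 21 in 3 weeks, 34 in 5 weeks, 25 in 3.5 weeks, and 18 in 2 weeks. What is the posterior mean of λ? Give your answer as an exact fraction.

406/69

Total count: 57 + 18 + 16 + 8 + 21 + 34 + 25 + 18 = 197.
Total exposure: 7 + 5 + 2.5 + 1.5 + 3 + 5 + 3.5 + 2 = 29.5 weeks.
By Gamma–Poisson conjugacy, the posterior is Gamma(α + Σx, β + Σt) = Gamma(6 + 197, 5 + 29.5) = Gamma(203, 69/2).
Posterior mean = α'/β' = 203/(69/2) = 406/69.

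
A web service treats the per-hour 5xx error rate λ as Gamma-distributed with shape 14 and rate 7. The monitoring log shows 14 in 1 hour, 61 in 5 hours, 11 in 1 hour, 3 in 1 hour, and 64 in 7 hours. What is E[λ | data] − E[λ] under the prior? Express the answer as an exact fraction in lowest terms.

Total count: 14 + 61 + 11 + 3 + 64 = 153.
Total exposure: 1 + 5 + 1 + 1 + 7 = 15 hours.
The Gamma prior is conjugate for the Poisson rate, so λ | data ~ Gamma(14+153, 7+15) = Gamma(167, 22).
Posterior mean = 167/22 = 167/22; prior mean = 14/7 = 2. Difference = 167/22 − 2 = 123/22.

123/22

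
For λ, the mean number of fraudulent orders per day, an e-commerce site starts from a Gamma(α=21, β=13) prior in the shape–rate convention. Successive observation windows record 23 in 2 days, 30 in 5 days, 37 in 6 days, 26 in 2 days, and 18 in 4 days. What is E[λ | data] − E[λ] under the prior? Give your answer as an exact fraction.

1343/416

Total count: 23 + 30 + 37 + 26 + 18 = 134.
Total exposure: 2 + 5 + 6 + 2 + 4 = 19 days.
Gamma(α, β) with Poisson data over total exposure Σt gives posterior Gamma(α+Σx, β+Σt) = Gamma(155, 32).
Posterior mean = 155/32 = 155/32; prior mean = 21/13 = 21/13. Difference = 155/32 − 21/13 = 1343/416.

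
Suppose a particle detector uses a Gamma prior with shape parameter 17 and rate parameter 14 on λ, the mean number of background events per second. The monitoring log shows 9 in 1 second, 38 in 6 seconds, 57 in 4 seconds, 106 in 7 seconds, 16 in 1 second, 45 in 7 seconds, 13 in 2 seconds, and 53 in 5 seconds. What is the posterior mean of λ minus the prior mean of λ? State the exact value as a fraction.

4157/658

Total count: 9 + 38 + 57 + 106 + 16 + 45 + 13 + 53 = 337.
Total exposure: 1 + 6 + 4 + 7 + 1 + 7 + 2 + 5 = 33 seconds.
Gamma(α, β) with Poisson data over total exposure Σt gives posterior Gamma(α+Σx, β+Σt) = Gamma(354, 47).
Posterior mean = 354/47 = 354/47; prior mean = 17/14 = 17/14. Difference = 354/47 − 17/14 = 4157/658.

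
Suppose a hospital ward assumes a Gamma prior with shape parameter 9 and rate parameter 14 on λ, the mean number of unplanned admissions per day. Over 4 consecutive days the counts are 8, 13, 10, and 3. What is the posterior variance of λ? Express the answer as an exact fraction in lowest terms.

43/324

Total count: 8 + 13 + 10 + 3 = 34.
Total exposure: 4 days.
Conjugate update: add total count to the shape and total exposure to the rate, giving Gamma(43, 18).
Posterior variance = α'/β'² = 43/324.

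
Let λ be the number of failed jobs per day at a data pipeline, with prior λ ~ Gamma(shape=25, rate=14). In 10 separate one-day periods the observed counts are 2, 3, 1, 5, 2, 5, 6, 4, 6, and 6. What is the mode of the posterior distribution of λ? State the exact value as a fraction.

8/3

Total count: 2 + 3 + 1 + 5 + 2 + 5 + 6 + 4 + 6 + 6 = 40.
Total exposure: 10 days.
Conjugate update: add total count to the shape and total exposure to the rate, giving Gamma(65, 24).
Posterior mode = (α'−1)/β' = 64/24 = 8/3.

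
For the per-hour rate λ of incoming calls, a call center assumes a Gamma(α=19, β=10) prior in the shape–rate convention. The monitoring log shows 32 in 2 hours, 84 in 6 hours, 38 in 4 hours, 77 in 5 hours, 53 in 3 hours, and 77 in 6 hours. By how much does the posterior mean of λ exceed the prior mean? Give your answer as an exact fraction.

Total count: 32 + 84 + 38 + 77 + 53 + 77 = 361.
Total exposure: 2 + 6 + 4 + 5 + 3 + 6 = 26 hours.
By Gamma–Poisson conjugacy, the posterior is Gamma(α + Σx, β + Σt) = Gamma(19 + 361, 10 + 26) = Gamma(380, 36).
Posterior mean = 380/36 = 95/9; prior mean = 19/10 = 19/10. Difference = 95/9 − 19/10 = 779/90.

779/90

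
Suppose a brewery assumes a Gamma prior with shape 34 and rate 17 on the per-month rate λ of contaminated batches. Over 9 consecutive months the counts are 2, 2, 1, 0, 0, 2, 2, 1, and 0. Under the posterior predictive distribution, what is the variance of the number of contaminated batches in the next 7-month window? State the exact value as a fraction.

2541/169

Total count: 2 + 2 + 1 + 0 + 0 + 2 + 2 + 1 + 0 = 10.
Total exposure: 9 months.
Posterior: α' = 34 + 10 = 44, β' = 17 + 9 = 26.
The posterior predictive for a window of length T is Negative Binomial with variance T·α'·(β'+T)/β'² = 7·44·33/676 = 2541/169.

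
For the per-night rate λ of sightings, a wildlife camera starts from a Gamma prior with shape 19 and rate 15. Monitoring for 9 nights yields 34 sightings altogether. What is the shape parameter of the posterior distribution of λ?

53

Total count 34 over total exposure 9 nights.
Gamma(α, β) with Poisson data over total exposure Σt gives posterior Gamma(α+Σx, β+Σt) = Gamma(53, 24).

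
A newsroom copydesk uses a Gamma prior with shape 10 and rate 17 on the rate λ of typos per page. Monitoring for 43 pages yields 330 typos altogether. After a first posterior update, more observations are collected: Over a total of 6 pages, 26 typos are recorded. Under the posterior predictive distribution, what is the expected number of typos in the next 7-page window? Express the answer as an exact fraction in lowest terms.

Total count 330 over total exposure 43 pages.
After the first batch: Gamma(10 + 330, 17 + 43) = Gamma(340, 60).
Total count 26 over total exposure 6 pages.
After the second batch: Gamma(340 + 26, 60 + 6) = Gamma(366, 66).
Predictive mean over a 7-page window = T·E[λ|data] = 7·366/66 = 427/11.

427/11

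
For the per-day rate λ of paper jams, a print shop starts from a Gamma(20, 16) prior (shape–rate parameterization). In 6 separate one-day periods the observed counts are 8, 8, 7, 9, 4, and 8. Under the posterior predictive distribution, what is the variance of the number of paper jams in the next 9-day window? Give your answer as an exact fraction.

4464/121

Total count: 8 + 8 + 7 + 9 + 4 + 8 = 44.
Total exposure: 6 days.
By Gamma–Poisson conjugacy, the posterior is Gamma(α + Σx, β + Σt) = Gamma(20 + 44, 16 + 6) = Gamma(64, 22).
The posterior predictive for a window of length T is Negative Binomial with variance T·α'·(β'+T)/β'² = 9·64·31/484 = 4464/121.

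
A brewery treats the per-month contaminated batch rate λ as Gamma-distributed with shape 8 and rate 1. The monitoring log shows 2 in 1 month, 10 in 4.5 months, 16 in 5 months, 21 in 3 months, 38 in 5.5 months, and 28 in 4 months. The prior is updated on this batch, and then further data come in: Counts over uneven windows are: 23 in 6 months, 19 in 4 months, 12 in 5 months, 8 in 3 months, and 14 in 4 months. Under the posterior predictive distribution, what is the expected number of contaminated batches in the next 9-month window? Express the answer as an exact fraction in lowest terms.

Total count: 2 + 10 + 16 + 21 + 38 + 28 = 115.
Total exposure: 1 + 4.5 + 5 + 3 + 5.5 + 4 = 23 months.
After the first batch: Gamma(8 + 115, 1 + 23) = Gamma(123, 24).
Total count: 23 + 19 + 12 + 8 + 14 = 76.
Total exposure: 6 + 4 + 5 + 3 + 4 = 22 months.
After the second batch: Gamma(123 + 76, 24 + 22) = Gamma(199, 46).
Predictive mean over a 9-month window = T·E[λ|data] = 9·199/46 = 1791/46.

1791/46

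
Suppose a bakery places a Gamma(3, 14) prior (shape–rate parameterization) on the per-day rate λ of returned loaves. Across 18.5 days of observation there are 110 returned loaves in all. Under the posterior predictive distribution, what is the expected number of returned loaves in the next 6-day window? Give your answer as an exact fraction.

1356/65

Total count 110 over total exposure 18.5 days.
Gamma(α, β) with Poisson data over total exposure Σt gives posterior Gamma(α+Σx, β+Σt) = Gamma(113, 65/2).
Predictive mean over a 6-day window = T·E[λ|data] = 6·113/(65/2) = 1356/65.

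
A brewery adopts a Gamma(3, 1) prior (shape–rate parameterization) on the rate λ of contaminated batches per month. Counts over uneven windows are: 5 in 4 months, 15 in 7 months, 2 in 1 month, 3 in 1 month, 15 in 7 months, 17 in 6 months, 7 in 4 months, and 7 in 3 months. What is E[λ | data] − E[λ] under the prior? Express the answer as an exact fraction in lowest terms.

Total count: 5 + 15 + 2 + 3 + 15 + 17 + 7 + 7 = 71.
Total exposure: 4 + 7 + 1 + 1 + 7 + 6 + 4 + 3 = 33 months.
Gamma(α, β) with Poisson data over total exposure Σt gives posterior Gamma(α+Σx, β+Σt) = Gamma(74, 34).
Posterior mean = 74/34 = 37/17; prior mean = 3/1 = 3. Difference = 37/17 − 3 = -14/17.

-14/17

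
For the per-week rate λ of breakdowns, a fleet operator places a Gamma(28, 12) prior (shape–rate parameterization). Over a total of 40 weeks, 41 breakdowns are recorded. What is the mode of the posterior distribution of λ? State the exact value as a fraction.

17/13

Total count 41 over total exposure 40 weeks.
The Gamma prior is conjugate for the Poisson rate, so λ | data ~ Gamma(28+41, 12+40) = Gamma(69, 52).
Posterior mode = (α'−1)/β' = 68/52 = 17/13.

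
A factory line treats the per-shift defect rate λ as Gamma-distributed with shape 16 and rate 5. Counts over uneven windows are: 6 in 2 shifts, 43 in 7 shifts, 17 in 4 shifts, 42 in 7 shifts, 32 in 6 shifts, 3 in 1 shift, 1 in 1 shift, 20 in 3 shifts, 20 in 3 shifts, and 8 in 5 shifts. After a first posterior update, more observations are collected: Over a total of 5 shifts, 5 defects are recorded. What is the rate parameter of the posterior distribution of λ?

49

Total count: 6 + 43 + 17 + 42 + 32 + 3 + 1 + 20 + 20 + 8 = 192.
Total exposure: 2 + 7 + 4 + 7 + 6 + 1 + 1 + 3 + 3 + 5 = 39 shifts.
After the first batch: Gamma(16 + 192, 5 + 39) = Gamma(208, 44).
Total count 5 over total exposure 5 shifts.
After the second batch: Gamma(208 + 5, 44 + 5) = Gamma(213, 49).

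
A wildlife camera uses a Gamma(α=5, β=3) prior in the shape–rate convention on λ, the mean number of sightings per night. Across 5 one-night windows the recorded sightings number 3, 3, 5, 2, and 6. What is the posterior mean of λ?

Total count: 3 + 3 + 5 + 2 + 6 = 19.
Total exposure: 5 nights.
Posterior: α' = 5 + 19 = 24, β' = 3 + 5 = 8.
Posterior mean = α'/β' = 24/8 = 3.

3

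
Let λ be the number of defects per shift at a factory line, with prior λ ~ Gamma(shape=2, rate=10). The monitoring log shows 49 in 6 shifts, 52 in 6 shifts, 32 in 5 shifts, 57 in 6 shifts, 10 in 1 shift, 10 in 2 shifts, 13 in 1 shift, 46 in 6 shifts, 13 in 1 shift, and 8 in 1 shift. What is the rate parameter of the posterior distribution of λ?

45

Total count: 49 + 52 + 32 + 57 + 10 + 10 + 13 + 46 + 13 + 8 = 290.
Total exposure: 6 + 6 + 5 + 6 + 1 + 2 + 1 + 6 + 1 + 1 = 35 shifts.
Posterior: α' = 2 + 290 = 292, β' = 10 + 35 = 45.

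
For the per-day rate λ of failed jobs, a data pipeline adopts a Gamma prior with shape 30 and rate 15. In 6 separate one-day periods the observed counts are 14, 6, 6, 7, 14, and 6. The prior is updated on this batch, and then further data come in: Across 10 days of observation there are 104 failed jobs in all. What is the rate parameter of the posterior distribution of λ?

Total count: 14 + 6 + 6 + 7 + 14 + 6 = 53.
Total exposure: 6 days.
After the first batch: Gamma(30 + 53, 15 + 6) = Gamma(83, 21).
Total count 104 over total exposure 10 days.
After the second batch: Gamma(83 + 104, 21 + 10) = Gamma(187, 31).

31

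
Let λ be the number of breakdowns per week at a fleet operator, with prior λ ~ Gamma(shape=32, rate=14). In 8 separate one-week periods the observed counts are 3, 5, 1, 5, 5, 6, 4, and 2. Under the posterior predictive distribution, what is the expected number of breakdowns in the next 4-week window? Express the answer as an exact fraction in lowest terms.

Total count: 3 + 5 + 1 + 5 + 5 + 6 + 4 + 2 = 31.
Total exposure: 8 weeks.
The Gamma prior is conjugate for the Poisson rate, so λ | data ~ Gamma(32+31, 14+8) = Gamma(63, 22).
Predictive mean over a 4-week window = T·E[λ|data] = 4·63/22 = 126/11.

126/11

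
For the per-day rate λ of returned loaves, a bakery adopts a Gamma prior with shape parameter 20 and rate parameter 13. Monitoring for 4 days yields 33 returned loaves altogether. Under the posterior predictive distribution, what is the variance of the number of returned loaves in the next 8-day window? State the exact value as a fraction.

10600/289

Total count 33 over total exposure 4 days.
By Gamma–Poisson conjugacy, the posterior is Gamma(α + Σx, β + Σt) = Gamma(20 + 33, 13 + 4) = Gamma(53, 17).
The posterior predictive for a window of length T is Negative Binomial with variance T·α'·(β'+T)/β'² = 8·53·25/289 = 10600/289.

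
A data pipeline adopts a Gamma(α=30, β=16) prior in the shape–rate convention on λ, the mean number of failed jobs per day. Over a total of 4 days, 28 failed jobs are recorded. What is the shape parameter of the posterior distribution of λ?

Total count 28 over total exposure 4 days.
Gamma(α, β) with Poisson data over total exposure Σt gives posterior Gamma(α+Σx, β+Σt) = Gamma(58, 20).

58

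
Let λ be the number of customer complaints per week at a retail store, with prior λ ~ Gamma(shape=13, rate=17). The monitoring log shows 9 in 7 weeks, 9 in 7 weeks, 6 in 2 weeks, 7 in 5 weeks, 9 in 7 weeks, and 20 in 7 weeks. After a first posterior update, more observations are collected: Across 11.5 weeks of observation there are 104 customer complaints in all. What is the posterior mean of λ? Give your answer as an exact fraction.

354/127

Total count: 9 + 9 + 6 + 7 + 9 + 20 = 60.
Total exposure: 7 + 7 + 2 + 5 + 7 + 7 = 35 weeks.
After the first batch: Gamma(13 + 60, 17 + 35) = Gamma(73, 52).
Total count 104 over total exposure 11.5 weeks.
After the second batch: Gamma(73 + 104, 52 + 11.5) = Gamma(177, 127/2).
Posterior mean = α'/β' = 177/(127/2) = 354/127.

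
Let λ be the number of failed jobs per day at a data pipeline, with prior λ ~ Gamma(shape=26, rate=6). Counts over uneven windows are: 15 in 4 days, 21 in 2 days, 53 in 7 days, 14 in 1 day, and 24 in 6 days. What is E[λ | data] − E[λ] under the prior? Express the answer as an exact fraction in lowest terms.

Total count: 15 + 21 + 53 + 14 + 24 = 127.
Total exposure: 4 + 2 + 7 + 1 + 6 = 20 days.
Conjugate update: add total count to the shape and total exposure to the rate, giving Gamma(153, 26).
Posterior mean = 153/26 = 153/26; prior mean = 26/6 = 13/3. Difference = 153/26 − 13/3 = 121/78.

121/78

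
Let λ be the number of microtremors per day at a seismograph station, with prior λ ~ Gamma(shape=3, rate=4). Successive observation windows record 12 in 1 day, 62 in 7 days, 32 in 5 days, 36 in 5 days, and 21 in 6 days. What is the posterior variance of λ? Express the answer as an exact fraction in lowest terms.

Total count: 12 + 62 + 32 + 36 + 21 = 163.
Total exposure: 1 + 7 + 5 + 5 + 6 = 24 days.
By Gamma–Poisson conjugacy, the posterior is Gamma(α + Σx, β + Σt) = Gamma(3 + 163, 4 + 24) = Gamma(166, 28).
Posterior variance = α'/β'² = 166/784 = 83/392.

83/392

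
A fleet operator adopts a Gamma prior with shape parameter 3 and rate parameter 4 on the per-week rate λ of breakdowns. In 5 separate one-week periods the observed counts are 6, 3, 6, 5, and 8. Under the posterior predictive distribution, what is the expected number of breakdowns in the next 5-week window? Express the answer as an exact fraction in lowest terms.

Total count: 6 + 3 + 6 + 5 + 8 = 28.
Total exposure: 5 weeks.
Conjugate update: add total count to the shape and total exposure to the rate, giving Gamma(31, 9).
Predictive mean over a 5-week window = T·E[λ|data] = 5·31/9 = 155/9.

155/9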